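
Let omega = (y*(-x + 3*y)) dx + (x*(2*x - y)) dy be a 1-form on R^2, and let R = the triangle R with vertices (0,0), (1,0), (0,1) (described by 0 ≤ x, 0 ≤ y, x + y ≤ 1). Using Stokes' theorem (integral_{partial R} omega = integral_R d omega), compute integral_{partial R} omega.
integral_(partial R) omega = -1/3

Stokes: integral_partial_R omega = integral_R d omega with d omega = (∂Q/∂x - ∂P/∂y) dx ∧ dy.
  ∂Q/∂x = 4*x - y
  ∂P/∂y = -x + 6*y
  integrand = ∂Q/∂x - ∂P/∂y = 5*x - 7*y.
Integrating over R: integral_0^1 integral_0^{1-x} (5*x - 7*y) dy dx = -1/3.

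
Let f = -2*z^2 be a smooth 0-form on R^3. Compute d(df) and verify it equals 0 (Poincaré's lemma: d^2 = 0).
d(df) = 0

Step 1: df = sum_i (∂f/∂x_i) dx_i = (0) dx + (0) dy + (-4*z) dz.
Step 2: Apply d again. Using the 1-form formula, the coefficient of dx ∧ dy in d(df) is ∂^2 f/∂x ∂y - ∂^2 f/∂y ∂x = (0) - (0) = 0 (equality of mixed partials for smooth f).
Similarly for dx ∧ dz and dy ∧ dz — all coefficients vanish. So d(df) = 0.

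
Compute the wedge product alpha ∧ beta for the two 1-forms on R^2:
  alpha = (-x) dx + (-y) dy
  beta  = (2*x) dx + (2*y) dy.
alpha ∧ beta = 0

Distribute the wedge, using dx_i ∧ dx_j = -dx_j ∧ dx_i and dx_i ∧ dx_i = 0. For each pair (i, j) with i < j, the coefficient of dx_i ∧ dx_j in alpha ∧ beta is (alpha_i * beta_j - alpha_j * beta_i). Collecting: alpha ∧ beta = 0.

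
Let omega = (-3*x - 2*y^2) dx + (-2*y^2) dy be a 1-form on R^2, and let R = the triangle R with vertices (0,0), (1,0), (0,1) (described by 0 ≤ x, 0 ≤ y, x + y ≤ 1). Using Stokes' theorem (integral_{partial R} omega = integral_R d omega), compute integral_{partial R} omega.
integral_(partial R) omega = 2/3

Stokes: integral_partial_R omega = integral_R d omega with d omega = (∂Q/∂x - ∂P/∂y) dx ∧ dy.
  ∂Q/∂x = 0
  ∂P/∂y = -4*y
  integrand = ∂Q/∂x - ∂P/∂y = 4*y.
Integrating over R: integral_0^1 integral_0^{1-x} (4*y) dy dx = 2/3.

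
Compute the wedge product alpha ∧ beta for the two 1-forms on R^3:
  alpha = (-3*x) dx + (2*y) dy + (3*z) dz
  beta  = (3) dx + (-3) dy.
alpha ∧ beta = (9*x - 6*y) dx ∧ dy + (-9*z) dx ∧ dz + (9*z) dy ∧ dz

Distribute the wedge, using dx_i ∧ dx_j = -dx_j ∧ dx_i and dx_i ∧ dx_i = 0. For each pair (i, j) with i < j, the coefficient of dx_i ∧ dx_j in alpha ∧ beta is (alpha_i * beta_j - alpha_j * beta_i). Collecting: alpha ∧ beta = (9*x - 6*y) dx ∧ dy + (-9*z) dx ∧ dz + (9*z) dy ∧ dz.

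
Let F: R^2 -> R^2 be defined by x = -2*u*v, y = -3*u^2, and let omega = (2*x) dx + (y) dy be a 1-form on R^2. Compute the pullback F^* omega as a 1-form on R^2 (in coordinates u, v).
F^* omega = (18*u^3 + 8*u*v^2) du + (8*u^2*v) dv

Using F^*(f dg) = (f ∘ F) d(g ∘ F), substitute each coordinate x_i by F_i(u, v) in f_i, and replace dx_i by d F_i = (∂F_i/∂u) du + (∂F_i/∂v) dv.
  For the x component: f_1(F) = -4*u*v; d F_1 = (-2*v) du + (-2*u) dv
  For the y component: f_2(F) = -3*u^2; d F_2 = (-6*u) du + (0) dv
Combining and collecting du, dv coefficients:
  coeff of du: 18*u^3 + 8*u*v^2
  coeff of dv: 8*u^2*v
F^* omega = (18*u^3 + 8*u*v^2) du + (8*u^2*v) dv.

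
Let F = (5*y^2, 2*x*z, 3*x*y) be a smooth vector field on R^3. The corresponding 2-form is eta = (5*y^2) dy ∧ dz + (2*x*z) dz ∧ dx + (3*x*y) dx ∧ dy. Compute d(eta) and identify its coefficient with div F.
d(eta) = (0) dx ∧ dy ∧ dz; div F = 0

For a 2-form in R^3 of the form above, applying d gives a 3-form with coefficient ∂P/∂x + ∂Q/∂y + ∂R/∂z:
  ∂P/∂x = 0
  ∂Q/∂y = 0
  ∂R/∂z = 0
Sum = 0, which is exactly div F.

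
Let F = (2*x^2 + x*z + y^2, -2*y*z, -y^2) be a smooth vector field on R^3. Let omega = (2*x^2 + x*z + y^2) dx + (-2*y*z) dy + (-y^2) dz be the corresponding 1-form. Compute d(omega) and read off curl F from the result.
d(omega) = (0) dy ∧ dz + (x) dz ∧ dx + (-2*y) dx ∧ dy; curl F = (0, x, -2*y)

d omega = sum_{i<j} (∂f_j/∂x_i - ∂f_i/∂x_j) dx_i ∧ dx_j. Under the identification (dy ∧ dz, dz ∧ dx, dx ∧ dy) ↔ (e_x, e_y, e_z), the coefficients are exactly the components of curl F. Compute:
  ∂R/∂y - ∂Q/∂z = (-2*y) - (-2*y) = 0
  ∂P/∂z - ∂R/∂x = (x) - (0) = x
  ∂Q/∂x - ∂P/∂y = (0) - (2*y) = -2*y.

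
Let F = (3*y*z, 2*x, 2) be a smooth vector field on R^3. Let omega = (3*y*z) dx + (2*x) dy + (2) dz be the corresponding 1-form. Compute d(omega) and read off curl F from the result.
d(omega) = (0) dy ∧ dz + (3*y) dz ∧ dx + (2 - 3*z) dx ∧ dy; curl F = (0, 3*y, 2 - 3*z)

d omega = sum_{i<j} (∂f_j/∂x_i - ∂f_i/∂x_j) dx_i ∧ dx_j. Under the identification (dy ∧ dz, dz ∧ dx, dx ∧ dy) ↔ (e_x, e_y, e_z), the coefficients are exactly the components of curl F. Compute:
  ∂R/∂y - ∂Q/∂z = (0) - (0) = 0
  ∂P/∂z - ∂R/∂x = (3*y) - (0) = 3*y
  ∂Q/∂x - ∂P/∂y = (2) - (3*z) = 2 - 3*z.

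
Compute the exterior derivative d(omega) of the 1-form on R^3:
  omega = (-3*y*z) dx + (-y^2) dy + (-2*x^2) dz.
d(omega) = (3*z) dx ∧ dy + (-4*x + 3*y) dx ∧ dz

For a 1-form omega = sum_i f_i dx_i, the exterior derivative is
  d(omega) = sum_{i < j} (∂f_j/∂x_i - ∂f_i/∂x_j) dx_i ∧ dx_j.
  coefficient of dx ∧ dy: ∂f_2/∂x - ∂f_1/∂y = ∂(-y^2)/∂x - ∂(-3*y*z)/∂y = 3*z
  coefficient of dx ∧ dz: ∂f_3/∂x - ∂f_1/∂z = ∂(-2*x^2)/∂x - ∂(-3*y*z)/∂z = -4*x + 3*y
Assembling: d(omega) = (3*z) dx ∧ dy + (-4*x + 3*y) dx ∧ dz.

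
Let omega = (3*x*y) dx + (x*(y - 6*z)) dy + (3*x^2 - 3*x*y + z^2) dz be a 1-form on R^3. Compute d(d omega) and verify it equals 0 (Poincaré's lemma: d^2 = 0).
d(d omega) = 0

Step 1: d omega = sum_{i<j} (∂f_j/∂x_i - ∂f_i/∂x_j) dx_i ∧ dx_j:
  coeff of dx ∧ dy: -3*x + y - 6*z
  coeff of dx ∧ dz: 6*x - 3*y
  coeff of dy ∧ dz: 3*x
Step 2: Apply d again to each 2-form coefficient. The only possible 3-form in R^3 is dx ∧ dy ∧ dz, with coefficient
  ∂(coeff of dy∧dz)/∂x - ∂(coeff of dx∧dz)/∂y + ∂(coeff of dx∧dy)/∂z
  = ∂/∂x (3*x) - ∂/∂y (6*x - 3*y) + ∂/∂z (-3*x + y - 6*z).
Each of these terms simplifies to sums of mixed partials that cancel in pairs. The result is 0 (by equality of mixed partials for smooth functions — Schwarz / Clairaut).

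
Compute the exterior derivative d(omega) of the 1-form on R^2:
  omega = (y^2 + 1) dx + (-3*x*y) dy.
d(omega) = (-5*y) dx ∧ dy

For a 1-form omega = sum_i f_i dx_i, the exterior derivative is
  d(omega) = sum_{i < j} (∂f_j/∂x_i - ∂f_i/∂x_j) dx_i ∧ dx_j.
  coefficient of dx ∧ dy: ∂f_2/∂x - ∂f_1/∂y = ∂(-3*x*y)/∂x - ∂(y^2 + 1)/∂y = -5*y
Assembling: d(omega) = (-5*y) dx ∧ dy.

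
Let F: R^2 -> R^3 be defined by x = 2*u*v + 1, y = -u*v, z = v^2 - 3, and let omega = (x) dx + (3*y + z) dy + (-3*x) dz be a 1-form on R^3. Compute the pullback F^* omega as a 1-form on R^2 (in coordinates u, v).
F^* omega = (v*(7*u*v - v^2 + 5)) du + (7*u^2*v - 13*u*v^2 + 5*u - 6*v) dv

Using F^*(f dg) = (f ∘ F) d(g ∘ F), substitute each coordinate x_i by F_i(u, v) in f_i, and replace dx_i by d F_i = (∂F_i/∂u) du + (∂F_i/∂v) dv.
  For the x component: f_1(F) = 2*u*v + 1; d F_1 = (2*v) du + (2*u) dv
  For the y component: f_2(F) = -3*u*v + v^2 - 3; d F_2 = (-v) du + (-u) dv
  For the z component: f_3(F) = -6*u*v - 3; d F_3 = (0) du + (2*v) dv
Combining and collecting du, dv coefficients:
  coeff of du: v*(7*u*v - v^2 + 5)
  coeff of dv: 7*u^2*v - 13*u*v^2 + 5*u - 6*v
F^* omega = (v*(7*u*v - v^2 + 5)) du + (7*u^2*v - 13*u*v^2 + 5*u - 6*v) dv.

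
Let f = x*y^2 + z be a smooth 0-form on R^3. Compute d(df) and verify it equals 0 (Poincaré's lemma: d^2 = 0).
d(df) = 0

Step 1: df = sum_i (∂f/∂x_i) dx_i = (y^2) dx + (2*x*y) dy + (1) dz.
Step 2: Apply d again. Using the 1-form formula, the coefficient of dx ∧ dy in d(df) is ∂^2 f/∂x ∂y - ∂^2 f/∂y ∂x = (2*y) - (2*y) = 0 (equality of mixed partials for smooth f).
Similarly for dx ∧ dz and dy ∧ dz — all coefficients vanish. So d(df) = 0.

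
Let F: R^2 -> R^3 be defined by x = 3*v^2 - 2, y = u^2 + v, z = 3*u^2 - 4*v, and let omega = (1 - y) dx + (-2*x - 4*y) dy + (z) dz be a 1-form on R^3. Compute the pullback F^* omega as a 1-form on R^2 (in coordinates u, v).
F^* omega = (2*u*(5*u^2 - 6*v^2 - 16*v + 4)) du + (-6*u^2*v - 16*u^2 - 12*v^2 + 18*v + 4) dv

Using F^*(f dg) = (f ∘ F) d(g ∘ F), substitute each coordinate x_i by F_i(u, v) in f_i, and replace dx_i by d F_i = (∂F_i/∂u) du + (∂F_i/∂v) dv.
  For the x component: f_1(F) = -u^2 - v + 1; d F_1 = (0) du + (6*v) dv
  For the y component: f_2(F) = -4*u^2 - 6*v^2 - 4*v + 4; d F_2 = (2*u) du + (1) dv
  For the z component: f_3(F) = 3*u^2 - 4*v; d F_3 = (6*u) du + (-4) dv
Combining and collecting du, dv coefficients:
  coeff of du: 2*u*(5*u^2 - 6*v^2 - 16*v + 4)
  coeff of dv: -6*u^2*v - 16*u^2 - 12*v^2 + 18*v + 4
F^* omega = (2*u*(5*u^2 - 6*v^2 - 16*v + 4)) du + (-6*u^2*v - 16*u^2 - 12*v^2 + 18*v + 4) dv.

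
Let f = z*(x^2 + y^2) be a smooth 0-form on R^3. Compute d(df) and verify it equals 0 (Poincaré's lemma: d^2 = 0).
d(df) = 0

Step 1: df = sum_i (∂f/∂x_i) dx_i = (2*x*z) dx + (2*y*z) dy + (x^2 + y^2) dz.
Step 2: Apply d again. Using the 1-form formula, the coefficient of dx ∧ dy in d(df) is ∂^2 f/∂x ∂y - ∂^2 f/∂y ∂x = (0) - (0) = 0 (equality of mixed partials for smooth f).
Similarly for dx ∧ dz and dy ∧ dz — all coefficients vanish. So d(df) = 0.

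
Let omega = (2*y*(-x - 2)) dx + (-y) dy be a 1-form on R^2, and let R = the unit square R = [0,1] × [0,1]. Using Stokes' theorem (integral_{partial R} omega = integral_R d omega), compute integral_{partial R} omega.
integral_(partial R) omega = 5

Stokes: integral_partial_R omega = integral_R d omega with d omega = (∂Q/∂x - ∂P/∂y) dx ∧ dy.
  ∂Q/∂x = 0
  ∂P/∂y = -2*x - 4
  integrand = ∂Q/∂x - ∂P/∂y = 2*x + 4.
Integrating over R: integral_0^1 integral_0^1 (2*x + 4) dx dy = 5.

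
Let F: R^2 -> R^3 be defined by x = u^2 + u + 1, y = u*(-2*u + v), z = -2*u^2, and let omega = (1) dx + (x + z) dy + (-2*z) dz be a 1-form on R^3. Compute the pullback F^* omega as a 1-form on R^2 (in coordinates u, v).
F^* omega = (-12*u^3 - u^2*v - 4*u^2 + u*v - 2*u + v + 1) du + (u*(-u^2 + u + 1)) dv

Using F^*(f dg) = (f ∘ F) d(g ∘ F), substitute each coordinate x_i by F_i(u, v) in f_i, and replace dx_i by d F_i = (∂F_i/∂u) du + (∂F_i/∂v) dv.
  For the x component: f_1(F) = 1; d F_1 = (2*u + 1) du + (0) dv
  For the y component: f_2(F) = -u^2 + u + 1; d F_2 = (-4*u + v) du + (u) dv
  For the z component: f_3(F) = 4*u^2; d F_3 = (-4*u) du + (0) dv
Combining and collecting du, dv coefficients:
  coeff of du: -12*u^3 - u^2*v - 4*u^2 + u*v - 2*u + v + 1
  coeff of dv: u*(-u^2 + u + 1)
F^* omega = (-12*u^3 - u^2*v - 4*u^2 + u*v - 2*u + v + 1) du + (u*(-u^2 + u + 1)) dv.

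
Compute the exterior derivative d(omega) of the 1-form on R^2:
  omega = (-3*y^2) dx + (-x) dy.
d(omega) = (6*y - 1) dx ∧ dy

For a 1-form omega = sum_i f_i dx_i, the exterior derivative is
  d(omega) = sum_{i < j} (∂f_j/∂x_i - ∂f_i/∂x_j) dx_i ∧ dx_j.
  coefficient of dx ∧ dy: ∂f_2/∂x - ∂f_1/∂y = ∂(-x)/∂x - ∂(-3*y^2)/∂y = 6*y - 1
Assembling: d(omega) = (6*y - 1) dx ∧ dy.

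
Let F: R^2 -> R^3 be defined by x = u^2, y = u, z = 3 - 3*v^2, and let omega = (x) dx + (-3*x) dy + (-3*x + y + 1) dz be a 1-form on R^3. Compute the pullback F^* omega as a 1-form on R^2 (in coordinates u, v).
F^* omega = (u^2*(2*u - 3)) du + (6*v*(3*u^2 - u - 1)) dv

Using F^*(f dg) = (f ∘ F) d(g ∘ F), substitute each coordinate x_i by F_i(u, v) in f_i, and replace dx_i by d F_i = (∂F_i/∂u) du + (∂F_i/∂v) dv.
  For the x component: f_1(F) = u^2; d F_1 = (2*u) du + (0) dv
  For the y component: f_2(F) = -3*u^2; d F_2 = (1) du + (0) dv
  For the z component: f_3(F) = -3*u^2 + u + 1; d F_3 = (0) du + (-6*v) dv
Combining and collecting du, dv coefficients:
  coeff of du: u^2*(2*u - 3)
  coeff of dv: 6*v*(3*u^2 - u - 1)
F^* omega = (u^2*(2*u - 3)) du + (6*v*(3*u^2 - u - 1)) dv.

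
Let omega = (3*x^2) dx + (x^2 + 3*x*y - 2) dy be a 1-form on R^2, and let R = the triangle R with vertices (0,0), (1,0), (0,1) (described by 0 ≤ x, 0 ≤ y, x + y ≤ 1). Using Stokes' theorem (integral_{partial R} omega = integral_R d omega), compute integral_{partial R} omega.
integral_(partial R) omega = 5/6

Stokes: integral_partial_R omega = integral_R d omega with d omega = (∂Q/∂x - ∂P/∂y) dx ∧ dy.
  ∂Q/∂x = 2*x + 3*y
  ∂P/∂y = 0
  integrand = ∂Q/∂x - ∂P/∂y = 2*x + 3*y.
Integrating over R: integral_0^1 integral_0^{1-x} (2*x + 3*y) dy dx = 5/6.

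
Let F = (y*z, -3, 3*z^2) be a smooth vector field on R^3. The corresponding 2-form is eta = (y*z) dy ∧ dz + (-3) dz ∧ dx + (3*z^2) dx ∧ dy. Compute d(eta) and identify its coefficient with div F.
d(eta) = (6*z) dx ∧ dy ∧ dz; div F = 6*z

For a 2-form in R^3 of the form above, applying d gives a 3-form with coefficient ∂P/∂x + ∂Q/∂y + ∂R/∂z:
  ∂P/∂x = 0
  ∂Q/∂y = 0
  ∂R/∂z = 6*z
Sum = 6*z, which is exactly div F.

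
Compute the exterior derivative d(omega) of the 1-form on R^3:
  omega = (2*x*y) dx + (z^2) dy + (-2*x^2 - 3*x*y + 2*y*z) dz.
d(omega) = (-2*x) dx ∧ dy + (-4*x - 3*y) dx ∧ dz + (-3*x) dy ∧ dz

For a 1-form omega = sum_i f_i dx_i, the exterior derivative is
  d(omega) = sum_{i < j} (∂f_j/∂x_i - ∂f_i/∂x_j) dx_i ∧ dx_j.
  coefficient of dx ∧ dy: ∂f_2/∂x - ∂f_1/∂y = ∂(z^2)/∂x - ∂(2*x*y)/∂y = -2*x
  coefficient of dx ∧ dz: ∂f_3/∂x - ∂f_1/∂z = ∂(-2*x^2 - 3*x*y + 2*y*z)/∂x - ∂(2*x*y)/∂z = -4*x - 3*y
  coefficient of dy ∧ dz: ∂f_3/∂y - ∂f_2/∂z = ∂(-2*x^2 - 3*x*y + 2*y*z)/∂y - ∂(z^2)/∂z = -3*x
Assembling: d(omega) = (-2*x) dx ∧ dy + (-4*x - 3*y) dx ∧ dz + (-3*x) dy ∧ dz.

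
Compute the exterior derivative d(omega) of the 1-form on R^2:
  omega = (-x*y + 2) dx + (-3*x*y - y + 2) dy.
d(omega) = (x - 3*y) dx ∧ dy

For a 1-form omega = sum_i f_i dx_i, the exterior derivative is
  d(omega) = sum_{i < j} (∂f_j/∂x_i - ∂f_i/∂x_j) dx_i ∧ dx_j.
  coefficient of dx ∧ dy: ∂f_2/∂x - ∂f_1/∂y = ∂(-3*x*y - y + 2)/∂x - ∂(-x*y + 2)/∂y = x - 3*y
Assembling: d(omega) = (x - 3*y) dx ∧ dy.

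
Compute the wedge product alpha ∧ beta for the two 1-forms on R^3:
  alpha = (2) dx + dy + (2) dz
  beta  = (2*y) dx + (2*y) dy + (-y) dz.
alpha ∧ beta = (2*y) dx ∧ dy + (-6*y) dx ∧ dz + (-5*y) dy ∧ dz

Distribute the wedge, using dx_i ∧ dx_j = -dx_j ∧ dx_i and dx_i ∧ dx_i = 0. For each pair (i, j) with i < j, the coefficient of dx_i ∧ dx_j in alpha ∧ beta is (alpha_i * beta_j - alpha_j * beta_i). Collecting: alpha ∧ beta = (2*y) dx ∧ dy + (-6*y) dx ∧ dz + (-5*y) dy ∧ dz.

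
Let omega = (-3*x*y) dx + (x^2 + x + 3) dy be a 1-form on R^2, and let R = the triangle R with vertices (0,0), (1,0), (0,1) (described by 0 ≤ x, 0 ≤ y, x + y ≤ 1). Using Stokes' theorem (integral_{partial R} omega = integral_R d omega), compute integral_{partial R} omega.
integral_(partial R) omega = 4/3

Stokes: integral_partial_R omega = integral_R d omega with d omega = (∂Q/∂x - ∂P/∂y) dx ∧ dy.
  ∂Q/∂x = 2*x + 1
  ∂P/∂y = -3*x
  integrand = ∂Q/∂x - ∂P/∂y = 5*x + 1.
Integrating over R: integral_0^1 integral_0^{1-x} (5*x + 1) dy dx = 4/3.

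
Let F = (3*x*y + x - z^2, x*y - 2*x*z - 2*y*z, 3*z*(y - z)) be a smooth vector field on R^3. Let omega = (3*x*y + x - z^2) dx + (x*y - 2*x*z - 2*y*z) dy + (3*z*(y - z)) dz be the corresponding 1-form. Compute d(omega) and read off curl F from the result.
d(omega) = (2*x + 2*y + 3*z) dy ∧ dz + (-2*z) dz ∧ dx + (-3*x + y - 2*z) dx ∧ dy; curl F = (2*x + 2*y + 3*z, -2*z, -3*x + y - 2*z)

d omega = sum_{i<j} (∂f_j/∂x_i - ∂f_i/∂x_j) dx_i ∧ dx_j. Under the identification (dy ∧ dz, dz ∧ dx, dx ∧ dy) ↔ (e_x, e_y, e_z), the coefficients are exactly the components of curl F. Compute:
  ∂R/∂y - ∂Q/∂z = (3*z) - (-2*x - 2*y) = 2*x + 2*y + 3*z
  ∂P/∂z - ∂R/∂x = (-2*z) - (0) = -2*z
  ∂Q/∂x - ∂P/∂y = (y - 2*z) - (3*x) = -3*x + y - 2*z.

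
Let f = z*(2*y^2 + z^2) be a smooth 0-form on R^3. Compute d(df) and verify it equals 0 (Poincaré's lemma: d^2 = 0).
d(df) = 0

Step 1: df = sum_i (∂f/∂x_i) dx_i = (0) dx + (4*y*z) dy + (2*y^2 + 3*z^2) dz.
Step 2: Apply d again. Using the 1-form formula, the coefficient of dx ∧ dy in d(df) is ∂^2 f/∂x ∂y - ∂^2 f/∂y ∂x = (0) - (0) = 0 (equality of mixed partials for smooth f).
Similarly for dx ∧ dz and dy ∧ dz — all coefficients vanish. So d(df) = 0.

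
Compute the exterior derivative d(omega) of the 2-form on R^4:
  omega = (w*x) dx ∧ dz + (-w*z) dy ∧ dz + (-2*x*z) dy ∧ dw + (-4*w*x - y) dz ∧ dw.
d(omega) = (-4*w + x) dx ∧ dz ∧ dw + (2*x - z - 1) dy ∧ dz ∧ dw + (-2*z) dx ∧ dy ∧ dw

For a 2-form omega = sum_{i<j} g_{ij} dx_i ∧ dx_j, the exterior derivative is
  d(omega) = sum_{i<j} d(g_{ij}) ∧ dx_i ∧ dx_j = sum_{i<j, k} (∂g_{ij}/∂x_k) dx_k ∧ dx_i ∧ dx_j.
Expand each term, using dx_k ∧ dx_i ∧ dx_j = sgn(permutation) dx_{(a)} ∧ dx_{(b)} ∧ dx_{(c)} with (a < b < c) sorted:
  d(w*x) includes (∂/∂w)(w*x) dw = (x) dw, which multiplied by dx ∧ dz gives (x) dx ∧ dz ∧ dw
  d(-w*z) includes (∂/∂w)(-w*z) dw = (-z) dw, which multiplied by dy ∧ dz gives (-z) dy ∧ dz ∧ dw
  d(-2*x*z) includes (∂/∂x)(-2*x*z) dx = (-2*z) dx, which multiplied by dy ∧ dw gives (-2*z) dx ∧ dy ∧ dw
  d(-2*x*z) includes (∂/∂z)(-2*x*z) dz = (-2*x) dz, which multiplied by dy ∧ dw gives (2*x) dy ∧ dz ∧ dw
  d(-4*w*x - y) includes (∂/∂x)(-4*w*x - y) dx = (-4*w) dx, which multiplied by dz ∧ dw gives (-4*w) dx ∧ dz ∧ dw
  d(-4*w*x - y) includes (∂/∂y)(-4*w*x - y) dy = (-1) dy, which multiplied by dz ∧ dw gives (-1) dy ∧ dz ∧ dw
Collecting like 3-forms: d(omega) = (-4*w + x) dx ∧ dz ∧ dw + (2*x - z - 1) dy ∧ dz ∧ dw + (-2*z) dx ∧ dy ∧ dw.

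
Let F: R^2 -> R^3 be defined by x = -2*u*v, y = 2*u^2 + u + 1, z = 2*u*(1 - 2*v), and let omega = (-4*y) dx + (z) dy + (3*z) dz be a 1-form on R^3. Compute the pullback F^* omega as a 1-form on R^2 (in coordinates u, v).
F^* omega = (8*u^2 + 48*u*v^2 - 44*u*v + 14*u + 8*v) du + (8*u*(2*u^2 + 6*u*v - 2*u + 1)) dv

Using F^*(f dg) = (f ∘ F) d(g ∘ F), substitute each coordinate x_i by F_i(u, v) in f_i, and replace dx_i by d F_i = (∂F_i/∂u) du + (∂F_i/∂v) dv.
  For the x component: f_1(F) = -8*u^2 - 4*u - 4; d F_1 = (-2*v) du + (-2*u) dv
  For the y component: f_2(F) = 2*u*(1 - 2*v); d F_2 = (4*u + 1) du + (0) dv
  For the z component: f_3(F) = 6*u*(1 - 2*v); d F_3 = (2 - 4*v) du + (-4*u) dv
Combining and collecting du, dv coefficients:
  coeff of du: 8*u^2 + 48*u*v^2 - 44*u*v + 14*u + 8*v
  coeff of dv: 8*u*(2*u^2 + 6*u*v - 2*u + 1)
F^* omega = (8*u^2 + 48*u*v^2 - 44*u*v + 14*u + 8*v) du + (8*u*(2*u^2 + 6*u*v - 2*u + 1)) dv.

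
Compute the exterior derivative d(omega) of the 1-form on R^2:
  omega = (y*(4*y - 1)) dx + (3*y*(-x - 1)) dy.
d(omega) = (1 - 11*y) dx ∧ dy

For a 1-form omega = sum_i f_i dx_i, the exterior derivative is
  d(omega) = sum_{i < j} (∂f_j/∂x_i - ∂f_i/∂x_j) dx_i ∧ dx_j.
  coefficient of dx ∧ dy: ∂f_2/∂x - ∂f_1/∂y = ∂(3*y*(-x - 1))/∂x - ∂(y*(4*y - 1))/∂y = 1 - 11*y
Assembling: d(omega) = (1 - 11*y) dx ∧ dy.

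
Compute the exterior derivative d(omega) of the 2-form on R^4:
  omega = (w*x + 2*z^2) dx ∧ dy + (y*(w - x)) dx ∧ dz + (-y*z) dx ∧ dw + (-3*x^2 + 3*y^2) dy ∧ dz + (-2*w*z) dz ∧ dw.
d(omega) = (-w - 5*x + 4*z) dx ∧ dy ∧ dz + (x + z) dx ∧ dy ∧ dw + (2*y) dx ∧ dz ∧ dw

For a 2-form omega = sum_{i<j} g_{ij} dx_i ∧ dx_j, the exterior derivative is
  d(omega) = sum_{i<j} d(g_{ij}) ∧ dx_i ∧ dx_j = sum_{i<j, k} (∂g_{ij}/∂x_k) dx_k ∧ dx_i ∧ dx_j.
Expand each term, using dx_k ∧ dx_i ∧ dx_j = sgn(permutation) dx_{(a)} ∧ dx_{(b)} ∧ dx_{(c)} with (a < b < c) sorted:
  d(w*x + 2*z^2) includes (∂/∂z)(w*x + 2*z^2) dz = (4*z) dz, which multiplied by dx ∧ dy gives (4*z) dx ∧ dy ∧ dz
  d(w*x + 2*z^2) includes (∂/∂w)(w*x + 2*z^2) dw = (x) dw, which multiplied by dx ∧ dy gives (x) dx ∧ dy ∧ dw
  d(y*(w - x)) includes (∂/∂y)(y*(w - x)) dy = (w - x) dy, which multiplied by dx ∧ dz gives (-w + x) dx ∧ dy ∧ dz
  d(y*(w - x)) includes (∂/∂w)(y*(w - x)) dw = (y) dw, which multiplied by dx ∧ dz gives (y) dx ∧ dz ∧ dw
  d(-y*z) includes (∂/∂y)(-y*z) dy = (-z) dy, which multiplied by dx ∧ dw gives (z) dx ∧ dy ∧ dw
  d(-y*z) includes (∂/∂z)(-y*z) dz = (-y) dz, which multiplied by dx ∧ dw gives (y) dx ∧ dz ∧ dw
  d(-3*x^2 + 3*y^2) includes (∂/∂x)(-3*x^2 + 3*y^2) dx = (-6*x) dx, which multiplied by dy ∧ dz gives (-6*x) dx ∧ dy ∧ dz
Collecting like 3-forms: d(omega) = (-w - 5*x + 4*z) dx ∧ dy ∧ dz + (x + z) dx ∧ dy ∧ dw + (2*y) dx ∧ dz ∧ dw.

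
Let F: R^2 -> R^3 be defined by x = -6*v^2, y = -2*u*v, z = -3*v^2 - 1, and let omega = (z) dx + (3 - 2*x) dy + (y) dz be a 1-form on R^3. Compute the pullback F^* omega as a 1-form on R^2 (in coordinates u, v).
F^* omega = (-24*v^3 - 6*v) du + (-12*u*v^2 - 6*u + 36*v^3 + 12*v) dv

Using F^*(f dg) = (f ∘ F) d(g ∘ F), substitute each coordinate x_i by F_i(u, v) in f_i, and replace dx_i by d F_i = (∂F_i/∂u) du + (∂F_i/∂v) dv.
  For the x component: f_1(F) = -3*v^2 - 1; d F_1 = (0) du + (-12*v) dv
  For the y component: f_2(F) = 12*v^2 + 3; d F_2 = (-2*v) du + (-2*u) dv
  For the z component: f_3(F) = -2*u*v; d F_3 = (0) du + (-6*v) dv
Combining and collecting du, dv coefficients:
  coeff of du: -24*v^3 - 6*v
  coeff of dv: -12*u*v^2 - 6*u + 36*v^3 + 12*v
F^* omega = (-24*v^3 - 6*v) du + (-12*u*v^2 - 6*u + 36*v^3 + 12*v) dv.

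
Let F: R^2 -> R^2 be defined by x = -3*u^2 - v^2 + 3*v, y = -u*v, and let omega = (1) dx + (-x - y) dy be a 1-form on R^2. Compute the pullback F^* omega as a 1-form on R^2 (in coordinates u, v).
F^* omega = (-3*u^2*v - u*v^2 - 6*u - v^3 + 3*v^2) du + (-3*u^3 - u^2*v - u*v^2 + 3*u*v - 2*v + 3) dv

Using F^*(f dg) = (f ∘ F) d(g ∘ F), substitute each coordinate x_i by F_i(u, v) in f_i, and replace dx_i by d F_i = (∂F_i/∂u) du + (∂F_i/∂v) dv.
  For the x component: f_1(F) = 1; d F_1 = (-6*u) du + (3 - 2*v) dv
  For the y component: f_2(F) = 3*u^2 + u*v + v^2 - 3*v; d F_2 = (-v) du + (-u) dv
Combining and collecting du, dv coefficients:
  coeff of du: -3*u^2*v - u*v^2 - 6*u - v^3 + 3*v^2
  coeff of dv: -3*u^3 - u^2*v - u*v^2 + 3*u*v - 2*v + 3
F^* omega = (-3*u^2*v - u*v^2 - 6*u - v^3 + 3*v^2) du + (-3*u^3 - u^2*v - u*v^2 + 3*u*v - 2*v + 3) dv.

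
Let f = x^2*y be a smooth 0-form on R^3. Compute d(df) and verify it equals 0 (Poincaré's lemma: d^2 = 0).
d(df) = 0

Step 1: df = sum_i (∂f/∂x_i) dx_i = (2*x*y) dx + (x^2) dy + (0) dz.
Step 2: Apply d again. Using the 1-form formula, the coefficient of dx ∧ dy in d(df) is ∂^2 f/∂x ∂y - ∂^2 f/∂y ∂x = (2*x) - (2*x) = 0 (equality of mixed partials for smooth f).
Similarly for dx ∧ dz and dy ∧ dz — all coefficients vanish. So d(df) = 0.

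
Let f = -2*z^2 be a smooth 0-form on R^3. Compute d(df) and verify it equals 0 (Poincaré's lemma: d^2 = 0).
d(df) = 0

Step 1: df = sum_i (∂f/∂x_i) dx_i = (0) dx + (0) dy + (-4*z) dz.
Step 2: Apply d again. Using the 1-form formula, the coefficient of dx ∧ dy in d(df) is ∂^2 f/∂x ∂y - ∂^2 f/∂y ∂x = (0) - (0) = 0 (equality of mixed partials for smooth f).
Similarly for dx ∧ dz and dy ∧ dz — all coefficients vanish. So d(df) = 0.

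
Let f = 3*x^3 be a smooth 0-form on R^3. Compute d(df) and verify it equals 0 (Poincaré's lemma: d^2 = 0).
d(df) = 0

Step 1: df = sum_i (∂f/∂x_i) dx_i = (9*x^2) dx + (0) dy + (0) dz.
Step 2: Apply d again. Using the 1-form formula, the coefficient of dx ∧ dy in d(df) is ∂^2 f/∂x ∂y - ∂^2 f/∂y ∂x = (0) - (0) = 0 (equality of mixed partials for smooth f).
Similarly for dx ∧ dz and dy ∧ dz — all coefficients vanish. So d(df) = 0.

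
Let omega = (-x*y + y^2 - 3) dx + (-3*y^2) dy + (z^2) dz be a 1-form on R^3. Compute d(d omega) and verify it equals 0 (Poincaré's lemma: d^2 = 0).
d(d omega) = 0

Step 1: d omega = sum_{i<j} (∂f_j/∂x_i - ∂f_i/∂x_j) dx_i ∧ dx_j:
  coeff of dx ∧ dy: x - 2*y
  coeff of dx ∧ dz: 0
  coeff of dy ∧ dz: 0
Step 2: Apply d again to each 2-form coefficient. The only possible 3-form in R^3 is dx ∧ dy ∧ dz, with coefficient
  ∂(coeff of dy∧dz)/∂x - ∂(coeff of dx∧dz)/∂y + ∂(coeff of dx∧dy)/∂z
  = ∂/∂x (0) - ∂/∂y (0) + ∂/∂z (x - 2*y).
Each of these terms simplifies to sums of mixed partials that cancel in pairs. The result is 0 (by equality of mixed partials for smooth functions — Schwarz / Clairaut).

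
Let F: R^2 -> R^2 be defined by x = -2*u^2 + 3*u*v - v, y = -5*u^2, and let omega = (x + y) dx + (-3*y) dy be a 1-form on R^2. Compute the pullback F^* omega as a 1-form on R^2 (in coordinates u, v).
F^* omega = (-122*u^3 - 33*u^2*v + 9*u*v^2 + 4*u*v - 3*v^2) du + (-21*u^3 + 9*u^2*v + 7*u^2 - 6*u*v + v) dv

Using F^*(f dg) = (f ∘ F) d(g ∘ F), substitute each coordinate x_i by F_i(u, v) in f_i, and replace dx_i by d F_i = (∂F_i/∂u) du + (∂F_i/∂v) dv.
  For the x component: f_1(F) = -7*u^2 + 3*u*v - v; d F_1 = (-4*u + 3*v) du + (3*u - 1) dv
  For the y component: f_2(F) = 15*u^2; d F_2 = (-10*u) du + (0) dv
Combining and collecting du, dv coefficients:
  coeff of du: -122*u^3 - 33*u^2*v + 9*u*v^2 + 4*u*v - 3*v^2
  coeff of dv: -21*u^3 + 9*u^2*v + 7*u^2 - 6*u*v + v
F^* omega = (-122*u^3 - 33*u^2*v + 9*u*v^2 + 4*u*v - 3*v^2) du + (-21*u^3 + 9*u^2*v + 7*u^2 - 6*u*v + v) dv.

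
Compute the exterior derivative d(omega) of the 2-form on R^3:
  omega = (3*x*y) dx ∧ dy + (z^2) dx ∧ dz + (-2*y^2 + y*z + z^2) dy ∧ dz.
d(omega) = 0

For a 2-form omega = sum_{i<j} g_{ij} dx_i ∧ dx_j, the exterior derivative is
  d(omega) = sum_{i<j} d(g_{ij}) ∧ dx_i ∧ dx_j = sum_{i<j, k} (∂g_{ij}/∂x_k) dx_k ∧ dx_i ∧ dx_j.
Expand each term, using dx_k ∧ dx_i ∧ dx_j = sgn(permutation) dx_{(a)} ∧ dx_{(b)} ∧ dx_{(c)} with (a < b < c) sorted:

Collecting like 3-forms: d(omega) = 0.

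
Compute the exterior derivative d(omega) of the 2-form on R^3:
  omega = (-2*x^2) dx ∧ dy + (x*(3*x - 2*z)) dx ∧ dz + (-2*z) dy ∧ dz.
d(omega) = 0

For a 2-form omega = sum_{i<j} g_{ij} dx_i ∧ dx_j, the exterior derivative is
  d(omega) = sum_{i<j} d(g_{ij}) ∧ dx_i ∧ dx_j = sum_{i<j, k} (∂g_{ij}/∂x_k) dx_k ∧ dx_i ∧ dx_j.
Expand each term, using dx_k ∧ dx_i ∧ dx_j = sgn(permutation) dx_{(a)} ∧ dx_{(b)} ∧ dx_{(c)} with (a < b < c) sorted:

Collecting like 3-forms: d(omega) = 0.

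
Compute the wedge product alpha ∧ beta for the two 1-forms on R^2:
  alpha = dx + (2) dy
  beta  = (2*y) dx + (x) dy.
alpha ∧ beta = (x - 4*y) dx ∧ dy

Distribute the wedge, using dx_i ∧ dx_j = -dx_j ∧ dx_i and dx_i ∧ dx_i = 0. For each pair (i, j) with i < j, the coefficient of dx_i ∧ dx_j in alpha ∧ beta is (alpha_i * beta_j - alpha_j * beta_i). Collecting: alpha ∧ beta = (x - 4*y) dx ∧ dy.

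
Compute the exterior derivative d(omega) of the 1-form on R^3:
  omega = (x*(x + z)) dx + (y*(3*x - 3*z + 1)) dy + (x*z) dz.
d(omega) = (3*y) dx ∧ dy + (-x + z) dx ∧ dz + (3*y) dy ∧ dz

For a 1-form omega = sum_i f_i dx_i, the exterior derivative is
  d(omega) = sum_{i < j} (∂f_j/∂x_i - ∂f_i/∂x_j) dx_i ∧ dx_j.
  coefficient of dx ∧ dy: ∂f_2/∂x - ∂f_1/∂y = ∂(y*(3*x - 3*z + 1))/∂x - ∂(x*(x + z))/∂y = 3*y
  coefficient of dx ∧ dz: ∂f_3/∂x - ∂f_1/∂z = ∂(x*z)/∂x - ∂(x*(x + z))/∂z = -x + z
  coefficient of dy ∧ dz: ∂f_3/∂y - ∂f_2/∂z = ∂(x*z)/∂y - ∂(y*(3*x - 3*z + 1))/∂z = 3*y
Assembling: d(omega) = (3*y) dx ∧ dy + (-x + z) dx ∧ dz + (3*y) dy ∧ dz.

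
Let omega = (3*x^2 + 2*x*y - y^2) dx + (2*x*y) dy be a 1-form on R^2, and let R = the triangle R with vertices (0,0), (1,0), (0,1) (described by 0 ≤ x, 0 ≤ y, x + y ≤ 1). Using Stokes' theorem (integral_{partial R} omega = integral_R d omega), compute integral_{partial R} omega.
integral_(partial R) omega = 1/3

Stokes: integral_partial_R omega = integral_R d omega with d omega = (∂Q/∂x - ∂P/∂y) dx ∧ dy.
  ∂Q/∂x = 2*y
  ∂P/∂y = 2*x - 2*y
  integrand = ∂Q/∂x - ∂P/∂y = -2*x + 4*y.
Integrating over R: integral_0^1 integral_0^{1-x} (-2*x + 4*y) dy dx = 1/3.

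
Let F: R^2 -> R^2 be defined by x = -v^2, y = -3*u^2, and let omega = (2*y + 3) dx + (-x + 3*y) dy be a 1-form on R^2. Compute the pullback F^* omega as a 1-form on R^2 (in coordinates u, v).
F^* omega = (6*u*(9*u^2 - v^2)) du + (6*v*(2*u^2 - 1)) dv

Using F^*(f dg) = (f ∘ F) d(g ∘ F), substitute each coordinate x_i by F_i(u, v) in f_i, and replace dx_i by d F_i = (∂F_i/∂u) du + (∂F_i/∂v) dv.
  For the x component: f_1(F) = 3 - 6*u^2; d F_1 = (0) du + (-2*v) dv
  For the y component: f_2(F) = -9*u^2 + v^2; d F_2 = (-6*u) du + (0) dv
Combining and collecting du, dv coefficients:
  coeff of du: 6*u*(9*u^2 - v^2)
  coeff of dv: 6*v*(2*u^2 - 1)
F^* omega = (6*u*(9*u^2 - v^2)) du + (6*v*(2*u^2 - 1)) dv.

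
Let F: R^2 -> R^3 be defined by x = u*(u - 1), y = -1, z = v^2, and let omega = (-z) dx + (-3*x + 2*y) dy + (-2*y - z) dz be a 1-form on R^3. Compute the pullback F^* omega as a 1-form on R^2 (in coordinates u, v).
F^* omega = (v^2*(1 - 2*u)) du + (2*v*(2 - v^2)) dv

Using F^*(f dg) = (f ∘ F) d(g ∘ F), substitute each coordinate x_i by F_i(u, v) in f_i, and replace dx_i by d F_i = (∂F_i/∂u) du + (∂F_i/∂v) dv.
  For the x component: f_1(F) = -v^2; d F_1 = (2*u - 1) du + (0) dv
  For the y component: f_2(F) = -3*u^2 + 3*u - 2; d F_2 = (0) du + (0) dv
  For the z component: f_3(F) = 2 - v^2; d F_3 = (0) du + (2*v) dv
Combining and collecting du, dv coefficients:
  coeff of du: v^2*(1 - 2*u)
  coeff of dv: 2*v*(2 - v^2)
F^* omega = (v^2*(1 - 2*u)) du + (2*v*(2 - v^2)) dv.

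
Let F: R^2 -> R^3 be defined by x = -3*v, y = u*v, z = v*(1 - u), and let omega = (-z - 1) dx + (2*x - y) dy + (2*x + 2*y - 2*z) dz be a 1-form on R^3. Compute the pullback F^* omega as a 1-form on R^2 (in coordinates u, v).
F^* omega = (v^2*(2 - 5*u)) du + (-5*u^2*v + 3*u*v - 5*v + 3) dv

Using F^*(f dg) = (f ∘ F) d(g ∘ F), substitute each coordinate x_i by F_i(u, v) in f_i, and replace dx_i by d F_i = (∂F_i/∂u) du + (∂F_i/∂v) dv.
  For the x component: f_1(F) = u*v - v - 1; d F_1 = (0) du + (-3) dv
  For the y component: f_2(F) = v*(-u - 6); d F_2 = (v) du + (u) dv
  For the z component: f_3(F) = 4*v*(u - 2); d F_3 = (-v) du + (1 - u) dv
Combining and collecting du, dv coefficients:
  coeff of du: v^2*(2 - 5*u)
  coeff of dv: -5*u^2*v + 3*u*v - 5*v + 3
F^* omega = (v^2*(2 - 5*u)) du + (-5*u^2*v + 3*u*v - 5*v + 3) dv.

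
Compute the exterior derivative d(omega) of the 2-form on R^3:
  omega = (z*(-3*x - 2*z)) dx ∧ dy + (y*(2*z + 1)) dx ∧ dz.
d(omega) = (-3*x - 6*z - 1) dx ∧ dy ∧ dz

For a 2-form omega = sum_{i<j} g_{ij} dx_i ∧ dx_j, the exterior derivative is
  d(omega) = sum_{i<j} d(g_{ij}) ∧ dx_i ∧ dx_j = sum_{i<j, k} (∂g_{ij}/∂x_k) dx_k ∧ dx_i ∧ dx_j.
Expand each term, using dx_k ∧ dx_i ∧ dx_j = sgn(permutation) dx_{(a)} ∧ dx_{(b)} ∧ dx_{(c)} with (a < b < c) sorted:
  d(z*(-3*x - 2*z)) includes (∂/∂z)(z*(-3*x - 2*z)) dz = (-3*x - 4*z) dz, which multiplied by dx ∧ dy gives (-3*x - 4*z) dx ∧ dy ∧ dz
  d(y*(2*z + 1)) includes (∂/∂y)(y*(2*z + 1)) dy = (2*z + 1) dy, which multiplied by dx ∧ dz gives (-2*z - 1) dx ∧ dy ∧ dz
Collecting like 3-forms: d(omega) = (-3*x - 6*z - 1) dx ∧ dy ∧ dz.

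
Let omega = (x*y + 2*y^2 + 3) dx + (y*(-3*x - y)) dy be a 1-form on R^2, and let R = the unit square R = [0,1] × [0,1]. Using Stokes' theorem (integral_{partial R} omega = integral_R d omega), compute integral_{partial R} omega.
integral_(partial R) omega = -4

Stokes: integral_partial_R omega = integral_R d omega with d omega = (∂Q/∂x - ∂P/∂y) dx ∧ dy.
  ∂Q/∂x = -3*y
  ∂P/∂y = x + 4*y
  integrand = ∂Q/∂x - ∂P/∂y = -x - 7*y.
Integrating over R: integral_0^1 integral_0^1 (-x - 7*y) dx dy = -4.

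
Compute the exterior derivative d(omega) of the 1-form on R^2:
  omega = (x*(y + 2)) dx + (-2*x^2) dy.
d(omega) = (-5*x) dx ∧ dy

For a 1-form omega = sum_i f_i dx_i, the exterior derivative is
  d(omega) = sum_{i < j} (∂f_j/∂x_i - ∂f_i/∂x_j) dx_i ∧ dx_j.
  coefficient of dx ∧ dy: ∂f_2/∂x - ∂f_1/∂y = ∂(-2*x^2)/∂x - ∂(x*(y + 2))/∂y = -5*x
Assembling: d(omega) = (-5*x) dx ∧ dy.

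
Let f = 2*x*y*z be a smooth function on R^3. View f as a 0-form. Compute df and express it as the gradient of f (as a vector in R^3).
df = (2*y*z) dx + (2*x*z) dy + (2*x*y) dz; grad f = (2*y*z, 2*x*z, 2*x*y)

For a 0-form f, d f = (∂f/∂x) dx + (∂f/∂y) dy + (∂f/∂z) dz. The components of the vector representation are exactly the entries of grad f in Cartesian coordinates:
  ∂f/∂x = 2*y*z
  ∂f/∂y = 2*x*z
  ∂f/∂z = 2*x*y.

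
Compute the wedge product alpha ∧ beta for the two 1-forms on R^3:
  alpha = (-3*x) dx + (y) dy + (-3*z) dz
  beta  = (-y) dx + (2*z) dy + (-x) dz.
alpha ∧ beta = (-6*x*z + y^2) dx ∧ dy + (3*x^2 - 3*y*z) dx ∧ dz + (-x*y + 6*z^2) dy ∧ dz

Distribute the wedge, using dx_i ∧ dx_j = -dx_j ∧ dx_i and dx_i ∧ dx_i = 0. For each pair (i, j) with i < j, the coefficient of dx_i ∧ dx_j in alpha ∧ beta is (alpha_i * beta_j - alpha_j * beta_i). Collecting: alpha ∧ beta = (-6*x*z + y^2) dx ∧ dy + (3*x^2 - 3*y*z) dx ∧ dz + (-x*y + 6*z^2) dy ∧ dz.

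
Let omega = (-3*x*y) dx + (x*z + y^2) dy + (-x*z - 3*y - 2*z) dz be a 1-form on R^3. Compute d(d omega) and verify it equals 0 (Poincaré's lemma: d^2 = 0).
d(d omega) = 0

Step 1: d omega = sum_{i<j} (∂f_j/∂x_i - ∂f_i/∂x_j) dx_i ∧ dx_j:
  coeff of dx ∧ dy: 3*x + z
  coeff of dx ∧ dz: -z
  coeff of dy ∧ dz: -x - 3
Step 2: Apply d again to each 2-form coefficient. The only possible 3-form in R^3 is dx ∧ dy ∧ dz, with coefficient
  ∂(coeff of dy∧dz)/∂x - ∂(coeff of dx∧dz)/∂y + ∂(coeff of dx∧dy)/∂z
  = ∂/∂x (-x - 3) - ∂/∂y (-z) + ∂/∂z (3*x + z).
Each of these terms simplifies to sums of mixed partials that cancel in pairs. The result is 0 (by equality of mixed partials for smooth functions — Schwarz / Clairaut).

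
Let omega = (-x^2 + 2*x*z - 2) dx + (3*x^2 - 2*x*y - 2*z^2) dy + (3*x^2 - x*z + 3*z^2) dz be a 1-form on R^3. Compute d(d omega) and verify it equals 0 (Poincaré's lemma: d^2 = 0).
d(d omega) = 0

Step 1: d omega = sum_{i<j} (∂f_j/∂x_i - ∂f_i/∂x_j) dx_i ∧ dx_j:
  coeff of dx ∧ dy: 6*x - 2*y
  coeff of dx ∧ dz: 4*x - z
  coeff of dy ∧ dz: 4*z
Step 2: Apply d again to each 2-form coefficient. The only possible 3-form in R^3 is dx ∧ dy ∧ dz, with coefficient
  ∂(coeff of dy∧dz)/∂x - ∂(coeff of dx∧dz)/∂y + ∂(coeff of dx∧dy)/∂z
  = ∂/∂x (4*z) - ∂/∂y (4*x - z) + ∂/∂z (6*x - 2*y).
Each of these terms simplifies to sums of mixed partials that cancel in pairs. The result is 0 (by equality of mixed partials for smooth functions — Schwarz / Clairaut).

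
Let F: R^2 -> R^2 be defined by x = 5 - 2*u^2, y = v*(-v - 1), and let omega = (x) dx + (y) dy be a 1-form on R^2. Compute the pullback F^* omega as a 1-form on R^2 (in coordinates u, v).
F^* omega = (8*u^3 - 20*u) du + (v*(2*v^2 + 3*v + 1)) dv

Using F^*(f dg) = (f ∘ F) d(g ∘ F), substitute each coordinate x_i by F_i(u, v) in f_i, and replace dx_i by d F_i = (∂F_i/∂u) du + (∂F_i/∂v) dv.
  For the x component: f_1(F) = 5 - 2*u^2; d F_1 = (-4*u) du + (0) dv
  For the y component: f_2(F) = v*(-v - 1); d F_2 = (0) du + (-2*v - 1) dv
Combining and collecting du, dv coefficients:
  coeff of du: 8*u^3 - 20*u
  coeff of dv: v*(2*v^2 + 3*v + 1)
F^* omega = (8*u^3 - 20*u) du + (v*(2*v^2 + 3*v + 1)) dv.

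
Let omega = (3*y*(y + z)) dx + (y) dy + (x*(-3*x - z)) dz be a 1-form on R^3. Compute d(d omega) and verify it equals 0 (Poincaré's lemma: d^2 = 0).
d(d omega) = 0

Step 1: d omega = sum_{i<j} (∂f_j/∂x_i - ∂f_i/∂x_j) dx_i ∧ dx_j:
  coeff of dx ∧ dy: -6*y - 3*z
  coeff of dx ∧ dz: -6*x - 3*y - z
  coeff of dy ∧ dz: 0
Step 2: Apply d again to each 2-form coefficient. The only possible 3-form in R^3 is dx ∧ dy ∧ dz, with coefficient
  ∂(coeff of dy∧dz)/∂x - ∂(coeff of dx∧dz)/∂y + ∂(coeff of dx∧dy)/∂z
  = ∂/∂x (0) - ∂/∂y (-6*x - 3*y - z) + ∂/∂z (-6*y - 3*z).
Each of these terms simplifies to sums of mixed partials that cancel in pairs. The result is 0 (by equality of mixed partials for smooth functions — Schwarz / Clairaut).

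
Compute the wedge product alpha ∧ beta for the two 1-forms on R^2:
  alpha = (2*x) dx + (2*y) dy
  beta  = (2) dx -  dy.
alpha ∧ beta = (-2*x - 4*y) dx ∧ dy

Distribute the wedge, using dx_i ∧ dx_j = -dx_j ∧ dx_i and dx_i ∧ dx_i = 0. For each pair (i, j) with i < j, the coefficient of dx_i ∧ dx_j in alpha ∧ beta is (alpha_i * beta_j - alpha_j * beta_i). Collecting: alpha ∧ beta = (-2*x - 4*y) dx ∧ dy.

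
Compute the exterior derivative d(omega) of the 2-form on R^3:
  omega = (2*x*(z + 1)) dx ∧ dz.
d(omega) = 0

For a 2-form omega = sum_{i<j} g_{ij} dx_i ∧ dx_j, the exterior derivative is
  d(omega) = sum_{i<j} d(g_{ij}) ∧ dx_i ∧ dx_j = sum_{i<j, k} (∂g_{ij}/∂x_k) dx_k ∧ dx_i ∧ dx_j.
Expand each term, using dx_k ∧ dx_i ∧ dx_j = sgn(permutation) dx_{(a)} ∧ dx_{(b)} ∧ dx_{(c)} with (a < b < c) sorted:

Collecting like 3-forms: d(omega) = 0.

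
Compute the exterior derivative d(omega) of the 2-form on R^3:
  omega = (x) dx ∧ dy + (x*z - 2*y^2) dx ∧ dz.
d(omega) = (4*y) dx ∧ dy ∧ dz

For a 2-form omega = sum_{i<j} g_{ij} dx_i ∧ dx_j, the exterior derivative is
  d(omega) = sum_{i<j} d(g_{ij}) ∧ dx_i ∧ dx_j = sum_{i<j, k} (∂g_{ij}/∂x_k) dx_k ∧ dx_i ∧ dx_j.
Expand each term, using dx_k ∧ dx_i ∧ dx_j = sgn(permutation) dx_{(a)} ∧ dx_{(b)} ∧ dx_{(c)} with (a < b < c) sorted:
  d(x*z - 2*y^2) includes (∂/∂y)(x*z - 2*y^2) dy = (-4*y) dy, which multiplied by dx ∧ dz gives (4*y) dx ∧ dy ∧ dz
Collecting like 3-forms: d(omega) = (4*y) dx ∧ dy ∧ dz.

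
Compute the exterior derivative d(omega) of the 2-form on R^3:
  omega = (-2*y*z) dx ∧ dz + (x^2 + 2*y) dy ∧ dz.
d(omega) = (2*x + 2*z) dx ∧ dy ∧ dz

For a 2-form omega = sum_{i<j} g_{ij} dx_i ∧ dx_j, the exterior derivative is
  d(omega) = sum_{i<j} d(g_{ij}) ∧ dx_i ∧ dx_j = sum_{i<j, k} (∂g_{ij}/∂x_k) dx_k ∧ dx_i ∧ dx_j.
Expand each term, using dx_k ∧ dx_i ∧ dx_j = sgn(permutation) dx_{(a)} ∧ dx_{(b)} ∧ dx_{(c)} with (a < b < c) sorted:
  d(-2*y*z) includes (∂/∂y)(-2*y*z) dy = (-2*z) dy, which multiplied by dx ∧ dz gives (2*z) dx ∧ dy ∧ dz
  d(x^2 + 2*y) includes (∂/∂x)(x^2 + 2*y) dx = (2*x) dx, which multiplied by dy ∧ dz gives (2*x) dx ∧ dy ∧ dz
Collecting like 3-forms: d(omega) = (2*x + 2*z) dx ∧ dy ∧ dz.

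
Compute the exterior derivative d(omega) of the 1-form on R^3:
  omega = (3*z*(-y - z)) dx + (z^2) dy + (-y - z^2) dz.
d(omega) = (3*z) dx ∧ dy + (3*y + 6*z) dx ∧ dz + (-2*z - 1) dy ∧ dz

For a 1-form omega = sum_i f_i dx_i, the exterior derivative is
  d(omega) = sum_{i < j} (∂f_j/∂x_i - ∂f_i/∂x_j) dx_i ∧ dx_j.
  coefficient of dx ∧ dy: ∂f_2/∂x - ∂f_1/∂y = ∂(z^2)/∂x - ∂(3*z*(-y - z))/∂y = 3*z
  coefficient of dx ∧ dz: ∂f_3/∂x - ∂f_1/∂z = ∂(-y - z^2)/∂x - ∂(3*z*(-y - z))/∂z = 3*y + 6*z
  coefficient of dy ∧ dz: ∂f_3/∂y - ∂f_2/∂z = ∂(-y - z^2)/∂y - ∂(z^2)/∂z = -2*z - 1
Assembling: d(omega) = (3*z) dx ∧ dy + (3*y + 6*z) dx ∧ dz + (-2*z - 1) dy ∧ dz.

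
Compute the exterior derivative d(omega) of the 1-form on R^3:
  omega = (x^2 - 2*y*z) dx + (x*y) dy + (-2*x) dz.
d(omega) = (y + 2*z) dx ∧ dy + (2*y - 2) dx ∧ dz

For a 1-form omega = sum_i f_i dx_i, the exterior derivative is
  d(omega) = sum_{i < j} (∂f_j/∂x_i - ∂f_i/∂x_j) dx_i ∧ dx_j.
  coefficient of dx ∧ dy: ∂f_2/∂x - ∂f_1/∂y = ∂(x*y)/∂x - ∂(x^2 - 2*y*z)/∂y = y + 2*z
  coefficient of dx ∧ dz: ∂f_3/∂x - ∂f_1/∂z = ∂(-2*x)/∂x - ∂(x^2 - 2*y*z)/∂z = 2*y - 2
Assembling: d(omega) = (y + 2*z) dx ∧ dy + (2*y - 2) dx ∧ dz.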